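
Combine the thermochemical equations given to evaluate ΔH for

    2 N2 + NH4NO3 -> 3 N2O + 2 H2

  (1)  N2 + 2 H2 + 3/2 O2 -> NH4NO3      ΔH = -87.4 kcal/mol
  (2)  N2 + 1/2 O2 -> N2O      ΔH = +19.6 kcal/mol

ΔH = 146.2 kcal/mol

(1) reversed (reverse to put NH4NO3 on the reactant side): +87.4 kcal/mol
(2) × 3 (×3 to match 3 N2O in the target): (3)·(+19.6) = +58.8 kcal/mol
ΔH = (+87.4) + (+58.8) = 146.2 kcal/mol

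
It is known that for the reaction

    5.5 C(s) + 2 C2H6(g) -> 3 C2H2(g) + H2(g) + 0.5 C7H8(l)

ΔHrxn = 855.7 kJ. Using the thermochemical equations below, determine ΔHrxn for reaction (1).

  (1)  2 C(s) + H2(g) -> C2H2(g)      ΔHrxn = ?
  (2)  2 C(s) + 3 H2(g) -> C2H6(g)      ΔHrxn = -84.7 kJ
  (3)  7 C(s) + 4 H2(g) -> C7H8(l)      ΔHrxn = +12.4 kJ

ΔHrxn = 226.7 kJ

(1) × 3: contributes 3·x
(2) reversed and × 2: (-2)·(-84.7) = +169.4 kJ
(3) × 1/2: (1/2)·(+12.4) = +6.2 kJ
+855.7 = (+169.4) + (+6.2) + 3·x
x = (+855.7 − (+175.6)) / (3) = 226.7 kJ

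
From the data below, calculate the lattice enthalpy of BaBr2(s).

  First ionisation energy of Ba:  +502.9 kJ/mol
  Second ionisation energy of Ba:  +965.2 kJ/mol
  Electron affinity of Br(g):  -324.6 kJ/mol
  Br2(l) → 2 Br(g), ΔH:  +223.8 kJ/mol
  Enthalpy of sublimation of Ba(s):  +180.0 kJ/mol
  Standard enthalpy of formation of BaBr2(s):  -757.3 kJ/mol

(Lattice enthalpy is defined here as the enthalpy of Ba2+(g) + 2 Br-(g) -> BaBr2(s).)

ΔHf° = 1·ΔHsub + 1·(ΣIE) + 1·D(Br2) + 2·EA + U
-757.3 = 1·(+180.0) + 1·(+1468.1) + 1·(+223.8) + 2·(-324.6) + U
U = -757.3 − (+1222.7) = -1980.0 kJ/mol

U = -1980.0 kJ/mol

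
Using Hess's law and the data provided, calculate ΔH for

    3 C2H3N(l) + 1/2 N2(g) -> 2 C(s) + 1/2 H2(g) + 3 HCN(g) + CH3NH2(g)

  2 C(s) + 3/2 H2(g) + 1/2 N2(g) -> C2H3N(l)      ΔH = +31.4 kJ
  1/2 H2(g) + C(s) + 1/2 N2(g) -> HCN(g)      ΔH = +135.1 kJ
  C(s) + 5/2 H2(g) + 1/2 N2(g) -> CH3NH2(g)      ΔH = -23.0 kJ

ΔH = 288.1 kJ

equation 1 reversed and × 3 (C2H3N(l) must end up as a reactant; scale by 3 for the 3 C2H3N(l)): (-3)·(+31.4) = -94.2 kJ
equation 2 × 3 (scale by 3 for the 3 HCN(g)): (3)·(+135.1) = +405.3 kJ
equation 3 as written (CH3NH2(g) already on the product side): -23.0 kJ
Since enthalpy is a state function, ΔH = (-3)·(+31.4) + (3)·(+135.1) + (1)·(-23.0) = 288.1 kJ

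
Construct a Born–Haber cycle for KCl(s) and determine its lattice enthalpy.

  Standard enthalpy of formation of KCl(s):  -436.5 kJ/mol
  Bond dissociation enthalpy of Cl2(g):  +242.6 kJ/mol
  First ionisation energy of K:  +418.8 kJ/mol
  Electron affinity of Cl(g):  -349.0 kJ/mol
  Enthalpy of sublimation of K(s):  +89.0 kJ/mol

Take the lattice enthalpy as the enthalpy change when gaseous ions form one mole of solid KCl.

U = -716.6 kJ/mol

ΔHf° = 1·ΔHsub + 1·(ΣIE) + 1/2·D(Cl2) + 1·EA + U
-436.5 = 1·(+89.0) + 1·(+418.8) + 1/2·(+242.6) + 1·(-349.0) + U
U = -436.5 − (+280.1) = -716.6 kJ/mol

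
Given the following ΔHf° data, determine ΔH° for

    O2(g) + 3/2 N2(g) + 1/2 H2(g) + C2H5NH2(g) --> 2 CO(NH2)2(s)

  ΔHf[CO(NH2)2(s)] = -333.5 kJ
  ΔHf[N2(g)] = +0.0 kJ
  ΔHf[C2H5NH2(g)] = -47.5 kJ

Products: 2·(-333.5) = -667.0
Reactants: 1·(+0.0) + 3/2·(+0.0) + 1/2·(+0.0) + 1·(-47.5) = -47.5
ΔH° = (-667.0) − (-47.5) = -619.5 kJ

ΔH° = -619.5 kJ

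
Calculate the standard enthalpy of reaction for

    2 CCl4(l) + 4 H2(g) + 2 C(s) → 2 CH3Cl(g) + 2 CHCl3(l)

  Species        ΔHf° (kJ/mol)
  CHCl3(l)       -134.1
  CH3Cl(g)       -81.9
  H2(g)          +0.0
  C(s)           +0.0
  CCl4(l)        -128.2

ΔH_rxn = -175.6 kJ/mol

Products: 2·(-81.9) + 2·(-134.1) = -432.0
Reactants: 2·(-128.2) + 4·(+0.0) + 2·(+0.0) = -256.4
ΔH_rxn = (-432.0) − (-256.4) = -175.6 kJ/mol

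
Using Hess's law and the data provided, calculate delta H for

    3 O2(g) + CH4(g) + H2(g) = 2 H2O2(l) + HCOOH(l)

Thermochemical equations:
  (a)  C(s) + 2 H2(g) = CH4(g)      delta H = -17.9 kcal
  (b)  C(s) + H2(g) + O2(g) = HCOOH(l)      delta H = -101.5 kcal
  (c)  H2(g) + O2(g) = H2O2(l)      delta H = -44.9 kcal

delta H = -173.4 kcal

(a) reversed: +17.9 kcal
(b) as written: -101.5 kcal
(c) × 2: (2)·(-44.9) = -89.8 kcal
Summing the manipulated equations, delta H = (-1)·(-17.9) + (1)·(-101.5) + (2)·(-44.9) = -173.4 kcal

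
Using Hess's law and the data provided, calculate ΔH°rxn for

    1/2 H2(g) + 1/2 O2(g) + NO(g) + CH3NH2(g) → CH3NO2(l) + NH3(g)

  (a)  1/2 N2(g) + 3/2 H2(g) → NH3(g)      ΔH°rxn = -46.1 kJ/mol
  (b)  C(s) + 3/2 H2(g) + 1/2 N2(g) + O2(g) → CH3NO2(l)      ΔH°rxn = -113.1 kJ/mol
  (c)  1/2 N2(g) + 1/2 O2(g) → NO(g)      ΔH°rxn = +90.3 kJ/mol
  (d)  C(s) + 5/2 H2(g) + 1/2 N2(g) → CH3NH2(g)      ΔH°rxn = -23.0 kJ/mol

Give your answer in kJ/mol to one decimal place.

(a) as written: -46.1 kJ/mol
(b) as written: -113.1 kJ/mol
(c) reversed: -90.3 kJ/mol
(d) reversed: +23.0 kJ/mol
Summing the manipulated equations, ΔH°rxn = (-46.1) + (-113.1) + (-90.3) + (+23.0) = -226.5 kJ/mol

ΔH°rxn = -226.5 kJ/mol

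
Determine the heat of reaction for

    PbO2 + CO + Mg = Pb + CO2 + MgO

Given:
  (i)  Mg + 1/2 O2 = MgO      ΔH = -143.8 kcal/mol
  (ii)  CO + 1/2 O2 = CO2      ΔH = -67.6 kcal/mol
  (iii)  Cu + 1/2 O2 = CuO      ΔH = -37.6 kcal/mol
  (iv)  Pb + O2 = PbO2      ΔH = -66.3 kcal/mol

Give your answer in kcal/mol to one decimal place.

(i) as written (MgO already on the product side): -143.8 kcal/mol
(ii) as written (CO already on the reactant side): -67.6 kcal/mol
(iii): not needed (Cu appears nowhere else).
(iv) reversed (reverse to put PbO2 on the reactant side): +66.3 kcal/mol
By Hess's law, ΔH = (-143.8) + (-67.6) + (+66.3) = -145.1 kcal/mol

ΔH = -145.1 kcal/mol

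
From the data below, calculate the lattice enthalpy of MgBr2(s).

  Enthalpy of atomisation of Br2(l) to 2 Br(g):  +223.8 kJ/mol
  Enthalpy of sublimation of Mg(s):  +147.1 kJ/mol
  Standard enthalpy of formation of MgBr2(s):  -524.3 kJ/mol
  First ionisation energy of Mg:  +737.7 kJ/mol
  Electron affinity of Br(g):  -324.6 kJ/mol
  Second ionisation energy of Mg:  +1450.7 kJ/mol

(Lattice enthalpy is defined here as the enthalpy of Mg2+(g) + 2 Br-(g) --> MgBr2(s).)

U = -2434.4 kJ/mol

ΔHf° = 1·ΔHsub + 1·(ΣIE) + 1·D(Br2) + 2·EA + U
-524.3 = 1·(+147.1) + 1·(+2188.4) + 1·(+223.8) + 2·(-324.6) + U
U = -524.3 − (+1910.1) = -2434.4 kJ/mol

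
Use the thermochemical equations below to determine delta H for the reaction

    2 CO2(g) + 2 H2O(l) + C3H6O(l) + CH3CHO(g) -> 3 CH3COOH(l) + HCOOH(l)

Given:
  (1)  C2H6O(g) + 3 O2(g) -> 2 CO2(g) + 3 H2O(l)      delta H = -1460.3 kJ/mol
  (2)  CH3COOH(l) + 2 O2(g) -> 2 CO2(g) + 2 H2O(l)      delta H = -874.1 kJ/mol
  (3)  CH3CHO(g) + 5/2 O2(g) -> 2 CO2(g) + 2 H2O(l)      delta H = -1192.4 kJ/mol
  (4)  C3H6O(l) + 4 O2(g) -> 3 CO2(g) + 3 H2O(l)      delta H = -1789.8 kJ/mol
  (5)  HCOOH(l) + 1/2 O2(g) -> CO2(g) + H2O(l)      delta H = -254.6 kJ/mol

delta H = -105.3 kJ/mol

(1): not needed.
(2) reversed and × 3: (-3)·(-874.1) = +2622.3 kJ/mol
(3) as written: -1192.4 kJ/mol
(4) as written: -1789.8 kJ/mol
(5) reversed: +254.6 kJ/mol
By Hess's law, delta H = (+2622.3) + (-1192.4) + (-1789.8) + (+254.6) = -105.3 kJ/mol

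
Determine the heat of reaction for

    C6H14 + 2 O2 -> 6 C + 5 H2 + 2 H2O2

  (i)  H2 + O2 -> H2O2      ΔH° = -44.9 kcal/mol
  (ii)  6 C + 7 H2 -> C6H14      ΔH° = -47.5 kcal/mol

(i) × 2: (2)·(-44.9) = -89.8 kcal/mol
(ii) reversed: +47.5 kcal/mol
By Hess's law, ΔH° = (2)·(-44.9) + (-1)·(-47.5) = -42.3 kcal/mol

ΔH° = -42.3 kcal/mol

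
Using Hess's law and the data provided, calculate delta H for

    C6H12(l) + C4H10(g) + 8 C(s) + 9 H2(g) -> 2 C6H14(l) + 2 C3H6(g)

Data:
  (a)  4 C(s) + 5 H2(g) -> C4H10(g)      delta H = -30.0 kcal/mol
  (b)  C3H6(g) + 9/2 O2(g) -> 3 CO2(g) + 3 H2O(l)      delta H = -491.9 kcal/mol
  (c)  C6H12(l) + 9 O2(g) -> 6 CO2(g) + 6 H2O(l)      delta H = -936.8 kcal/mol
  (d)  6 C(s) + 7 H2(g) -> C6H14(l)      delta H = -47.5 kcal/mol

delta H = -18.0 kcal/mol

(a) reversed (reverse to put C4H10(g) on the reactant side): +30.0 kcal/mol
(b) reversed and × 2 (C3H6(g) must end up as a product; ×2 to match 2 C3H6(g) in the target): (-2)·(-491.9) = +983.8 kcal/mol
(c) as written (C6H12(l) already on the reactant side): -936.8 kcal/mol
(d) × 2 (scale by 2 for the 2 C6H14(l)): (2)·(-47.5) = -95.0 kcal/mol
delta H = (+30.0) + (+983.8) + (-936.8) + (-95.0) = -18.0 kcal/mol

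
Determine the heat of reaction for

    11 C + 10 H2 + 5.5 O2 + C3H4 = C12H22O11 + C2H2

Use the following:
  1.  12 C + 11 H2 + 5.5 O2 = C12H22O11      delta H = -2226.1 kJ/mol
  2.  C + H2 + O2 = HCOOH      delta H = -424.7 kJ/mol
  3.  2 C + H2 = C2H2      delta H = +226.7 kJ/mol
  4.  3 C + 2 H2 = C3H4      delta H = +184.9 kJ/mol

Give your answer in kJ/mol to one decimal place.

delta H = -2184.3 kJ/mol

eq. 1 as written (C12H22O11 already on the product side): -2226.1 kJ/mol
eq. 2: not needed (HCOOH appears nowhere else).
eq. 3 as written (C2H2 already on the product side): +226.7 kJ/mol
eq. 4 reversed (reverse to put C3H4 on the reactant side): -184.9 kJ/mol
delta H = (1)·(-2226.1) + (1)·(+226.7) + (-1)·(+184.9) = -2184.3 kJ/mol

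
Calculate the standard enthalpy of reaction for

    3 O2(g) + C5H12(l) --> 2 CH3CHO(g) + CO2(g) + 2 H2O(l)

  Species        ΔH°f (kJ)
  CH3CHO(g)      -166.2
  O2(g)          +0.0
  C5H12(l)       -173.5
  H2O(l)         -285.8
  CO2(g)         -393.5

Products: 2·(-166.2) + 1·(-393.5) + 2·(-285.8) = -1297.5
Reactants: 3·(+0.0) + 1·(-173.5) = -173.5
ΔH°rxn = (-1297.5) − (-173.5) = -1124.0 kJ

ΔH°rxn = -1124.0 kJ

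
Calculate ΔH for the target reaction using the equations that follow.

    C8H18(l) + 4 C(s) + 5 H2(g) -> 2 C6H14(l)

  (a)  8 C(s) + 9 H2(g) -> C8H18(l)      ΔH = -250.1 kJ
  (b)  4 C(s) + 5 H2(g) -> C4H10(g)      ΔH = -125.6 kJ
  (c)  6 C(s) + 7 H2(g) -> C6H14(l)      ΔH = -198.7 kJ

ΔH = -147.3 kJ

(a) reversed (reverse to put C8H18(l) on the reactant side): +250.1 kJ
(b): not needed (C4H10(g) appears nowhere else).
(c) × 2 (×2 to match 2 C6H14(l) in the target): (2)·(-198.7) = -397.4 kJ
Summing the manipulated equations, ΔH = (-1)·(-250.1) + (2)·(-198.7) = -147.3 kJ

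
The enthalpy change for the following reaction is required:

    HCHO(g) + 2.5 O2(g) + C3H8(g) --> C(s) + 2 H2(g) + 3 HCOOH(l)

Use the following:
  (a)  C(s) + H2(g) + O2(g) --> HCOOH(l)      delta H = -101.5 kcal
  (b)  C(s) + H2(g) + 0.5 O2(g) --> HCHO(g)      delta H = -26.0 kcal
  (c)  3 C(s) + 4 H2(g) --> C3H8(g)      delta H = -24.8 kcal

(a) × 3: (3)·(-101.5) = -304.5 kcal
(b) reversed: +26.0 kcal
(c) reversed: +24.8 kcal
delta H = (3)·(-101.5) + (-1)·(-26.0) + (-1)·(-24.8) = -253.7 kcal

delta H = -253.7 kcal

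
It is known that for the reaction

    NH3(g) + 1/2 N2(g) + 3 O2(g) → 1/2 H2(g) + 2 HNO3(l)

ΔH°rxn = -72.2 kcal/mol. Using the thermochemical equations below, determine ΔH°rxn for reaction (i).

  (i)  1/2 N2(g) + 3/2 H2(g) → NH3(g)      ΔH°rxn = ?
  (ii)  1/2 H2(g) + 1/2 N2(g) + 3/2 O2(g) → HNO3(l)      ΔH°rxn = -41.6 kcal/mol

ΔH°rxn = -11.0 kcal/mol

(i) reversed: contributes −x
(ii) × 2: (2)·(-41.6) = -83.2 kcal/mol
-72.2 = (-83.2) − x
x = (-72.2 − (-83.2)) / (-1) = -11.0 kcal/mol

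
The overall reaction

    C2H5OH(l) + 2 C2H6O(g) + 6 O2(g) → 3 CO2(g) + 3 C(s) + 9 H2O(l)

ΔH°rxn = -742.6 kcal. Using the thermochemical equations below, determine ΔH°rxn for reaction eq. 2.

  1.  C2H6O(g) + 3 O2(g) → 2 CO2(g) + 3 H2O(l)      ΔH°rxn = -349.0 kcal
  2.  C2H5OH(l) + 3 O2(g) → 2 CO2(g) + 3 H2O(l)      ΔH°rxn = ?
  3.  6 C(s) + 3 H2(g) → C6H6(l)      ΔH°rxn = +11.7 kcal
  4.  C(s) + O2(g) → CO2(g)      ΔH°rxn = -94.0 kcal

eq. 1 × 2: (2)·(-349.0) = -698.0 kcal
eq. 2 as written: contributes x
eq. 3: not needed.
eq. 4 reversed and × 3: (-3)·(-94.0) = +282.0 kcal
-742.6 = (-698.0) + (+282.0) + x
x = (-742.6 − (-416.0)) / (1) = -326.6 kcal

ΔH°rxn = -326.6 kcal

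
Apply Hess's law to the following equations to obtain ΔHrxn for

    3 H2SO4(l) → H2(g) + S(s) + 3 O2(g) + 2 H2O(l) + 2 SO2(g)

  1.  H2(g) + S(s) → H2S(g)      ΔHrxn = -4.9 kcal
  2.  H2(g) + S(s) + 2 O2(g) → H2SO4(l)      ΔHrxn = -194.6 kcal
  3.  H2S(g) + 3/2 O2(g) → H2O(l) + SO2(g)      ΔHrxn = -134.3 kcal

ΔHrxn = 305.4 kcal

eq. 1 × 2: (2)·(-4.9) = -9.8 kcal
eq. 2 reversed and × 3 (reverse to put H2SO4(l) on the reactant side; ×3 to match 3 H2SO4(l) in the target): (-3)·(-194.6) = +583.8 kcal
eq. 3 × 2 (scale by 2 for the 2 H2O(l)): (2)·(-134.3) = -268.6 kcal
ΔHrxn = (2)·(-4.9) + (-3)·(-194.6) + (2)·(-134.3) = 305.4 kcal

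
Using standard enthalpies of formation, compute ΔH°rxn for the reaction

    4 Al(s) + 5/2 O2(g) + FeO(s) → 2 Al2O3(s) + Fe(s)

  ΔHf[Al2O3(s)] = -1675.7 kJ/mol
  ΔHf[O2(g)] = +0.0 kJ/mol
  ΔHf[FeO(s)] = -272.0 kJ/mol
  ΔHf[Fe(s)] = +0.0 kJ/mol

ΔH°rxn = -3079.4 kJ/mol

Products: 2·(-1675.7) + 1·(+0.0) = -3351.4
Reactants: 4·(+0.0) + 5/2·(+0.0) + 1·(-272.0) = -272.0
ΔH°rxn = (-3351.4) − (-272.0) = -3079.4 kJ/mol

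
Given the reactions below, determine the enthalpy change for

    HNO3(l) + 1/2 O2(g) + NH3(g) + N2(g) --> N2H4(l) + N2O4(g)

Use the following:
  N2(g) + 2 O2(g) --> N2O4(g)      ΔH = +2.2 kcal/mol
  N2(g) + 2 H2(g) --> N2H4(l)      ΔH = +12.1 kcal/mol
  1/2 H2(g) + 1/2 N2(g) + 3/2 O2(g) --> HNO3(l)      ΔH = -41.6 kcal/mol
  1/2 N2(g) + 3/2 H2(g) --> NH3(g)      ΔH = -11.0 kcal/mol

ΔH = 66.9 kcal/mol

equation 1 as written: +2.2 kcal/mol
equation 2 as written: +12.1 kcal/mol
equation 3 reversed: +41.6 kcal/mol
equation 4 reversed: +11.0 kcal/mol
Summing the manipulated equations, ΔH = (+2.2) + (+12.1) + (+41.6) + (+11.0) = 66.9 kcal/mol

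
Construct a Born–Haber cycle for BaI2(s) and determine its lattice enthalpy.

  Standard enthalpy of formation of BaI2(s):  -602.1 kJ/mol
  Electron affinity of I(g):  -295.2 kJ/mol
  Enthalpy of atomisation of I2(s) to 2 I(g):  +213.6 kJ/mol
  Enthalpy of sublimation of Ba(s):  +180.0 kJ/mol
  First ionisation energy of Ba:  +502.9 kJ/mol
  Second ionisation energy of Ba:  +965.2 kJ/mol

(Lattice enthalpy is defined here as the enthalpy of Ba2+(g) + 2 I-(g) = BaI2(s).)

U = -1873.4 kJ/mol

ΔHf° = 1·ΔHsub + 1·(ΣIE) + 1·D(I2) + 2·EA + U
-602.1 = 1·(+180.0) + 1·(+1468.1) + 1·(+213.6) + 2·(-295.2) + U
U = -602.1 − (+1271.3) = -1873.4 kJ/mol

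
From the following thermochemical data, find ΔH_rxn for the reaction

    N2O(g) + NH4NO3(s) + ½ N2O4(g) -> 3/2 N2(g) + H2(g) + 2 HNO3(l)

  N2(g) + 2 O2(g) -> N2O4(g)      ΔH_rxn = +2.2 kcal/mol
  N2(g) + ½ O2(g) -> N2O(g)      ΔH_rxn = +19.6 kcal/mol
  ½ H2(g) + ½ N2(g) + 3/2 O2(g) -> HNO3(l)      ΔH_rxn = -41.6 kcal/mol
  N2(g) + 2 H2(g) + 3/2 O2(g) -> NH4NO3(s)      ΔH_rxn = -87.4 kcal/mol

ΔH_rxn = -16.5 kcal/mol

equation 1 reversed and × 1/2 (reverse to put N2O4(g) on the reactant side; ×1/2 to match 1/2 N2O4(g) in the target): (-1/2)·(+2.2) = -1.1 kcal/mol
equation 2 reversed (N2O(g) must end up as a reactant): -19.6 kcal/mol
equation 3 × 2 (scale by 2 for the 2 HNO3(l)): (2)·(-41.6) = -83.2 kcal/mol
equation 4 reversed (reverse to put NH4NO3(s) on the reactant side): +87.4 kcal/mol
Summing the manipulated equations, ΔH_rxn = (-1.1) + (-19.6) + (-83.2) + (+87.4) = -16.5 kcal/mol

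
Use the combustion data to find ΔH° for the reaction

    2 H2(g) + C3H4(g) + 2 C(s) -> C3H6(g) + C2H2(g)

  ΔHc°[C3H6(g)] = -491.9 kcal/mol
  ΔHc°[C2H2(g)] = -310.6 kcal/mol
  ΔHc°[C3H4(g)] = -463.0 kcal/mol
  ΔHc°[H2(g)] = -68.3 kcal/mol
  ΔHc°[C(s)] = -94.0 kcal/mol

With combustion enthalpies, reactants minus products:
= [2·(-68.3) + 1·(-463.0) + 2·(-94.0)] − [1·(-491.9) + 1·(-310.6)]
= 14.9 kcal/mol

ΔH° = 14.9 kcal/mol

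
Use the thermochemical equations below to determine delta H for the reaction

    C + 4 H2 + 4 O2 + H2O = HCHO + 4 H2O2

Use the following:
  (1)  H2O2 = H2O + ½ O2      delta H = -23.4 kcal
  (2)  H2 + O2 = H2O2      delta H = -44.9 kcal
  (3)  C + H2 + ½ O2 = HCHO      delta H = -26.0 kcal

(1) reversed (H2O must end up as a reactant): +23.4 kcal
(2) × 3: (3)·(-44.9) = -134.7 kcal
(3) as written (HCHO already on the product side): -26.0 kcal
Summing the manipulated equations, delta H = (-1)·(-23.4) + (3)·(-44.9) + (1)·(-26.0) = -137.3 kcal

delta H = -137.3 kcal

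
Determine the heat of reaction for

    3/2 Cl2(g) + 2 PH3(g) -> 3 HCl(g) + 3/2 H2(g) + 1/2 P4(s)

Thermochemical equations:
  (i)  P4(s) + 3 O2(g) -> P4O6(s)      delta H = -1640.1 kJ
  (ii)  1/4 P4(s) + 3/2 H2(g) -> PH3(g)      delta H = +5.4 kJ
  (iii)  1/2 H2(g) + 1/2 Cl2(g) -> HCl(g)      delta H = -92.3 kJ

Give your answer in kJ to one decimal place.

delta H = -287.7 kJ

(i): not needed (P4O6(s) appears nowhere else).
(ii) reversed and × 2 (PH3(g) must end up as a reactant; ×2 to match 2 PH3(g) in the target): (-2)·(+5.4) = -10.8 kJ
(iii) × 3 (scale by 3 for the 3 HCl(g)): (3)·(-92.3) = -276.9 kJ
delta H = (-10.8) + (-276.9) = -287.7 kJ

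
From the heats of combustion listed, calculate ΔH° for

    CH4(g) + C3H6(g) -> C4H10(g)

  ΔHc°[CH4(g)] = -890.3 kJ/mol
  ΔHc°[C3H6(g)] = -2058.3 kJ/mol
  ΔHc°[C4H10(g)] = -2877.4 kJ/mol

With combustion enthalpies, reactants minus products:
= [1·(-890.3) + 1·(-2058.3)] − [1·(-2877.4)]
= -71.2 kJ/mol

ΔH° = -71.2 kJ/mol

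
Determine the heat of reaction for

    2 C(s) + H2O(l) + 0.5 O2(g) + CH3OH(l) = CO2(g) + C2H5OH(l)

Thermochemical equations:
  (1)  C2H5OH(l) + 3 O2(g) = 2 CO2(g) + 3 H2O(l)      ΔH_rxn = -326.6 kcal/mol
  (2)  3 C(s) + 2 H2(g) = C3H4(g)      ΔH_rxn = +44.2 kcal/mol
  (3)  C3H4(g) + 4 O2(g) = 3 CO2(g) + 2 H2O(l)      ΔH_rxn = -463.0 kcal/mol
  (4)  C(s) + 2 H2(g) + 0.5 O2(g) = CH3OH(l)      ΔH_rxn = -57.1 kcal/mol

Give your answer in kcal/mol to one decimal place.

(1) reversed: +326.6 kcal/mol
(2) as written: +44.2 kcal/mol
(3) as written: -463.0 kcal/mol
(4) reversed: +57.1 kcal/mol
By Hess's law, ΔH_rxn = (-1)·(-326.6) + (1)·(+44.2) + (1)·(-463.0) + (-1)·(-57.1) = -35.1 kcal/mol

ΔH_rxn = -35.1 kcal/mol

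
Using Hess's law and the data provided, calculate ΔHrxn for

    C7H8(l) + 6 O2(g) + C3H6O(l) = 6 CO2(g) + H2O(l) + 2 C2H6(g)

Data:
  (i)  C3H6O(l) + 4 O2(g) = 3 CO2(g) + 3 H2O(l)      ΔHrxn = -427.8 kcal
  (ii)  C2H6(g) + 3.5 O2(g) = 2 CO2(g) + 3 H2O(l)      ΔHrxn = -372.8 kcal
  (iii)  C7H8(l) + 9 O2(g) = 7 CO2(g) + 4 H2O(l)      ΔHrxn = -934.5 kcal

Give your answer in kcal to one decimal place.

ΔHrxn = -616.7 kcal

(i) as written (C3H6O(l) already on the reactant side): -427.8 kcal
(ii) reversed and × 2 (reverse to put C2H6(g) on the product side; scale by 2 for the 2 C2H6(g)): (-2)·(-372.8) = +745.6 kcal
(iii) as written (C7H8(l) already on the reactant side): -934.5 kcal
By Hess's law, ΔHrxn = (-427.8) + (+745.6) + (-934.5) = -616.7 kcal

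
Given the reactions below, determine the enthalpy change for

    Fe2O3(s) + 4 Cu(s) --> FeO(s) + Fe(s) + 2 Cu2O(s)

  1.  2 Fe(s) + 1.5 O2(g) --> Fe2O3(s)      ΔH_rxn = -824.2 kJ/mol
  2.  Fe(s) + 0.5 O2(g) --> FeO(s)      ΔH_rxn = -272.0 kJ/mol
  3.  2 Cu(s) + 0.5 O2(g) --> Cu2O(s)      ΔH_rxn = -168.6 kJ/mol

eq. 1 reversed: +824.2 kJ/mol
eq. 2 as written: -272.0 kJ/mol
eq. 3 × 2: (2)·(-168.6) = -337.2 kJ/mol
ΔH_rxn = (+824.2) + (-272.0) + (-337.2) = 215.0 kJ/mol

ΔH_rxn = 215.0 kJ/mol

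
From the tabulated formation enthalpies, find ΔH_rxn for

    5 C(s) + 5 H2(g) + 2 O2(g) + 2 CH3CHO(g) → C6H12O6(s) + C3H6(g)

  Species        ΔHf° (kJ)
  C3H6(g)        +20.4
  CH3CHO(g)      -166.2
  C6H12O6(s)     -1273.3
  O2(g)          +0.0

ΔH_rxn = -920.5 kJ

Products: 1·(-1273.3) + 1·(+20.4) = -1252.9
Reactants: 5·(+0.0) + 5·(+0.0) + 2·(+0.0) + 2·(-166.2) = -332.4
ΔH_rxn = (-1252.9) − (-332.4) = -920.5 kJ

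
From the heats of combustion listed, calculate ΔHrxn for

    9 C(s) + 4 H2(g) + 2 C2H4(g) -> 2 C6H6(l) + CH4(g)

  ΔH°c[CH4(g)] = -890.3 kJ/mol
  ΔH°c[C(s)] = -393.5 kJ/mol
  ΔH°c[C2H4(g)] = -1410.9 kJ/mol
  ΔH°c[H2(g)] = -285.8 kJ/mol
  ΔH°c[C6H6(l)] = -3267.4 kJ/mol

With combustion enthalpies, reactants minus products:
= [9·(-393.5) + 4·(-285.8) + 2·(-1410.9)] − [2·(-3267.4) + 1·(-890.3)]
= -81.4 kJ/mol

ΔHrxn = -81.4 kJ/mol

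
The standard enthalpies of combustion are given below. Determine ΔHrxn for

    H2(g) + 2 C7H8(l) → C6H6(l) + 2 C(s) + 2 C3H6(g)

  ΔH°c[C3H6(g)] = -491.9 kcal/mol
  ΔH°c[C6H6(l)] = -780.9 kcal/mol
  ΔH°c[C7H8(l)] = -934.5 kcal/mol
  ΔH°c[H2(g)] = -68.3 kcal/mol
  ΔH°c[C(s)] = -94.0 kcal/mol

ΔHrxn = 15.4 kcal/mol

With combustion enthalpies, reactants minus products:
= [1·(-68.3) + 2·(-934.5)] − [1·(-780.9) + 2·(-94.0) + 2·(-491.9)]
= 15.4 kcal/mol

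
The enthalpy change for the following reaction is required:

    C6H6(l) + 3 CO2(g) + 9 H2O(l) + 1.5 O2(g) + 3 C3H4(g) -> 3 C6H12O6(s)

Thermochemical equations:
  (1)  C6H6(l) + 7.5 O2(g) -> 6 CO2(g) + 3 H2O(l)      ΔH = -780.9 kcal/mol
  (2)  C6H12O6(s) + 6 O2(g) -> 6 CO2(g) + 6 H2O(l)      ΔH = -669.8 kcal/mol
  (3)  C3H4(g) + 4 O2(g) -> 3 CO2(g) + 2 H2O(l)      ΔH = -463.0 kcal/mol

ΔH = -160.5 kcal/mol

(1) as written (C6H6(l) already on the reactant side): -780.9 kcal/mol
(2) reversed and × 3 (reverse to put C6H12O6(s) on the product side; scale by 3 for the 3 C6H12O6(s)): (-3)·(-669.8) = +2009.4 kcal/mol
(3) × 3 (×3 to match 3 C3H4(g) in the target): (3)·(-463.0) = -1389.0 kcal/mol
Since enthalpy is a state function, ΔH = (1)·(-780.9) + (-3)·(-669.8) + (3)·(-463.0) = -160.5 kcal/mol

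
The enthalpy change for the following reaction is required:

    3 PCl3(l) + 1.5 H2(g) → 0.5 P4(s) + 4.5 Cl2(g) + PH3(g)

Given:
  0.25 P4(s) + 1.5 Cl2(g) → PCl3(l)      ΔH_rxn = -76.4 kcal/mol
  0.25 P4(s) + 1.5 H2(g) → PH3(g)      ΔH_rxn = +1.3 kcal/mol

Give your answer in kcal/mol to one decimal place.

ΔH_rxn = 230.5 kcal/mol

equation 1 reversed and × 3: (-3)·(-76.4) = +229.2 kcal/mol
equation 2 as written: +1.3 kcal/mol
ΔH_rxn = (-3)·(-76.4) + (1)·(+1.3) = 230.5 kcal/mol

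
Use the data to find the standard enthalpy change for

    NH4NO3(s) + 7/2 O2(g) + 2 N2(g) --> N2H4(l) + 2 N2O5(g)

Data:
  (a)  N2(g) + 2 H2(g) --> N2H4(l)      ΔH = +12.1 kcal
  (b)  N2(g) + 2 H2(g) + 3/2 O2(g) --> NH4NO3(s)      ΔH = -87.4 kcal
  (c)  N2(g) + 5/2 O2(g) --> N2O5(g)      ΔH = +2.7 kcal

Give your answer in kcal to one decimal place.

ΔH = 104.9 kcal

(a) as written (N2H4(l) already on the product side): +12.1 kcal
(b) reversed (NH4NO3(s) must end up as a reactant): +87.4 kcal
(c) × 2 (scale by 2 for the 2 N2O5(g)): (2)·(+2.7) = +5.4 kcal
By Hess's law, ΔH = (1)·(+12.1) + (-1)·(-87.4) + (2)·(+2.7) = 104.9 kcal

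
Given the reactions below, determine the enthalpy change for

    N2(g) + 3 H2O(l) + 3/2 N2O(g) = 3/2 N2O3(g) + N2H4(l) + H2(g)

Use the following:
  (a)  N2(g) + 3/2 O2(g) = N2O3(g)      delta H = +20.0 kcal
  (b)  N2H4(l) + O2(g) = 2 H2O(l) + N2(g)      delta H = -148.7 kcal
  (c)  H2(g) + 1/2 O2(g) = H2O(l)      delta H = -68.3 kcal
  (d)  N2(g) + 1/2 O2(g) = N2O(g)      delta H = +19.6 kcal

(a) × 3/2: (3/2)·(+20.0) = +30.0 kcal
(b) reversed: +148.7 kcal
(c) reversed: +68.3 kcal
(d) reversed and × 3/2: (-3/2)·(+19.6) = -29.4 kcal
By Hess's law, delta H = (3/2)·(+20.0) + (-1)·(-148.7) + (-1)·(-68.3) + (-3/2)·(+19.6) = 217.6 kcal

delta H = 217.6 kcal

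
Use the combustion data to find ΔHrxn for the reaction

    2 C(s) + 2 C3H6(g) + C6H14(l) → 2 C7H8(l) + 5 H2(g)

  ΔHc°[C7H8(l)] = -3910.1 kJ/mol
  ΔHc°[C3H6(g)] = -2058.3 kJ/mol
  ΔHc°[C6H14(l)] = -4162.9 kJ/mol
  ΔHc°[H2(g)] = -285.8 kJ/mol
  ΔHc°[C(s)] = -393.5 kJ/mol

Using ΔH = Σ nΔHc°(reactants) − Σ nΔHc°(products):
= [2·(-393.5) + 2·(-2058.3) + 1·(-4162.9)] − [2·(-3910.1) + 5·(-285.8)]
= 182.7 kJ/mol

ΔHrxn = 182.7 kJ/mol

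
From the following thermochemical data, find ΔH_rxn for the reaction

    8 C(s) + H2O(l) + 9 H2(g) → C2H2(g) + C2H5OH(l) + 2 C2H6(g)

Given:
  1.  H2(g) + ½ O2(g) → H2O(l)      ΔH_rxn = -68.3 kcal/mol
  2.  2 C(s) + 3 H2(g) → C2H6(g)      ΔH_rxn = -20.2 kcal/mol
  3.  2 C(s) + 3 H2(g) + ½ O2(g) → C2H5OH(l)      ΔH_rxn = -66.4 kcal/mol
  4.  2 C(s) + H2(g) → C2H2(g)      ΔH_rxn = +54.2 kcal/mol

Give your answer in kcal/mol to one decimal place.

ΔH_rxn = 15.7 kcal/mol

eq. 1 reversed (reverse to put H2O(l) on the reactant side): +68.3 kcal/mol
eq. 2 × 2 (scale by 2 for the 2 C2H6(g)): (2)·(-20.2) = -40.4 kcal/mol
eq. 3 as written (C2H5OH(l) already on the product side): -66.4 kcal/mol
eq. 4 as written (C2H2(g) already on the product side): +54.2 kcal/mol
ΔH_rxn = (-1)·(-68.3) + (2)·(-20.2) + (1)·(-66.4) + (1)·(+54.2) = 15.7 kcal/mol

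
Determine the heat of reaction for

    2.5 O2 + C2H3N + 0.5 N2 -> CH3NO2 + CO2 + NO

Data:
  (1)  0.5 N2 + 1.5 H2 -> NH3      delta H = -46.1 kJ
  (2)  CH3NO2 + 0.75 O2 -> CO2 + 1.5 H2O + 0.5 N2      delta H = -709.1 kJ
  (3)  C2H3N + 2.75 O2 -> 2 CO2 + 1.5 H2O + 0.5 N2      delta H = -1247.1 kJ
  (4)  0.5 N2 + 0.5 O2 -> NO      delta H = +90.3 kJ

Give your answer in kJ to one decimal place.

delta H = -447.7 kJ

(1): not needed.
(2) reversed: +709.1 kJ
(3) as written: -1247.1 kJ
(4) as written: +90.3 kJ
delta H = (-1)·(-709.1) + (1)·(-1247.1) + (1)·(+90.3) = -447.7 kJ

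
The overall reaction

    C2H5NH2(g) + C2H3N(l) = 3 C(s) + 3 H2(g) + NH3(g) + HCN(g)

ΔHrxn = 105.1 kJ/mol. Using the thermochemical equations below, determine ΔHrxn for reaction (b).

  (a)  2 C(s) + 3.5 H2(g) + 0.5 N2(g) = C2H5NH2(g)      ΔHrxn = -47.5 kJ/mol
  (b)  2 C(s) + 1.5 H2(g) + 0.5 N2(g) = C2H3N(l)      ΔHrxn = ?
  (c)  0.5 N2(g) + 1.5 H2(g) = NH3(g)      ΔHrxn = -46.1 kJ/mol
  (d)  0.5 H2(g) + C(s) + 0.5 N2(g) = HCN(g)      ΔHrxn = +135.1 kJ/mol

ΔHrxn = 31.4 kJ/mol

(a) reversed: +47.5 kJ/mol
(b) reversed: contributes −x
(c) as written: -46.1 kJ/mol
(d) as written: +135.1 kJ/mol
+105.1 = (+47.5) + (-46.1) + (+135.1) − x
x = (+105.1 − (+136.5)) / (-1) = 31.4 kJ/mol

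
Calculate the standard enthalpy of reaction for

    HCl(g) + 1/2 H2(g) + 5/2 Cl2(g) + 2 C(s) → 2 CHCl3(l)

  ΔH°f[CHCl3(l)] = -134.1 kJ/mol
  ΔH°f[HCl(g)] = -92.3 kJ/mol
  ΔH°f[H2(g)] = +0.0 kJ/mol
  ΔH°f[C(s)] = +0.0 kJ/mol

ΔH°rxn = Σ nΔHf°(products) − Σ nΔHf°(reactants).
Products: 2·(-134.1) = -268.2
Reactants: 1·(-92.3) + 1/2·(+0.0) + 5/2·(+0.0) + 2·(+0.0) = -92.3
ΔHrxn = (-268.2) − (-92.3) = -175.9 kJ/mol

ΔHrxn = -175.9 kJ/mol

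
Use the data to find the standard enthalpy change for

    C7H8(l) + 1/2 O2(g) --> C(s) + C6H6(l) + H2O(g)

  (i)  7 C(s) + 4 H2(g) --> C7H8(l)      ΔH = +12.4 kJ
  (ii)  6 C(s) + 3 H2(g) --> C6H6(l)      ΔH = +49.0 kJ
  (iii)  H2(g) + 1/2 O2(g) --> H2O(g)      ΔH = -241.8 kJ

ΔH = -205.2 kJ

(i) reversed: -12.4 kJ
(ii) as written: +49.0 kJ
(iii) as written: -241.8 kJ
By Hess's law, ΔH = (-12.4) + (+49.0) + (-241.8) = -205.2 kJ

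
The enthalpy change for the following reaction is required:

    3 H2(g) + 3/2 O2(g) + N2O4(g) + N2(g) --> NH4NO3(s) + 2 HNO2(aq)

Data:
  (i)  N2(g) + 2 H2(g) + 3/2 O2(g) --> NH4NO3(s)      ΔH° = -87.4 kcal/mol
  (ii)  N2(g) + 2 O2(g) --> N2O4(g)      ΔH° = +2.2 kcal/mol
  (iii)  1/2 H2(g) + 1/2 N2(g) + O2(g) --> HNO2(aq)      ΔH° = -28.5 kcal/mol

ΔH° = -146.6 kcal/mol

(i) as written (NH4NO3(s) already on the product side): -87.4 kcal/mol
(ii) reversed (N2O4(g) must end up as a reactant): -2.2 kcal/mol
(iii) × 2 (scale by 2 for the 2 HNO2(aq)): (2)·(-28.5) = -57.0 kcal/mol
Summing the manipulated equations, ΔH° = (-87.4) + (-2.2) + (-57.0) = -146.6 kcal/mol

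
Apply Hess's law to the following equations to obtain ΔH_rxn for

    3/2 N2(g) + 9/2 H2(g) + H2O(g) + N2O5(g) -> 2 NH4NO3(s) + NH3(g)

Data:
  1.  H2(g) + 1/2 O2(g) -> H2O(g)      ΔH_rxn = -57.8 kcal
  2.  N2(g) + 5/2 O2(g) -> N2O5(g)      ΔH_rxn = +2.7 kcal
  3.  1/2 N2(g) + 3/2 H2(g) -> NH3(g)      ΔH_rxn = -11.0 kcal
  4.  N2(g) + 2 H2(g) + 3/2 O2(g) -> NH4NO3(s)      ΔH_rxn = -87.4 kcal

eq. 1 reversed (reverse to put H2O(g) on the reactant side): +57.8 kcal
eq. 2 reversed (reverse to put N2O5(g) on the reactant side): -2.7 kcal
eq. 3 as written (NH3(g) already on the product side): -11.0 kcal
eq. 4 × 2 (scale by 2 for the 2 NH4NO3(s)): (2)·(-87.4) = -174.8 kcal
Combining the equations, ΔH_rxn = (-1)·(-57.8) + (-1)·(+2.7) + (1)·(-11.0) + (2)·(-87.4) = -130.7 kcal

ΔH_rxn = -130.7 kcal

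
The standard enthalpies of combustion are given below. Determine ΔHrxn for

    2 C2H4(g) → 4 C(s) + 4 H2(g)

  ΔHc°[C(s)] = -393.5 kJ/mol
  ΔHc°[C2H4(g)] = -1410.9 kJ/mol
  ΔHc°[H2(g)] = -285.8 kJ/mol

Using ΔH = Σ nΔHc°(reactants) − Σ nΔHc°(products):
= [2·(-1410.9)] − [4·(-393.5) + 4·(-285.8)]
= -104.6 kJ/mol

ΔHrxn = -104.6 kJ/mol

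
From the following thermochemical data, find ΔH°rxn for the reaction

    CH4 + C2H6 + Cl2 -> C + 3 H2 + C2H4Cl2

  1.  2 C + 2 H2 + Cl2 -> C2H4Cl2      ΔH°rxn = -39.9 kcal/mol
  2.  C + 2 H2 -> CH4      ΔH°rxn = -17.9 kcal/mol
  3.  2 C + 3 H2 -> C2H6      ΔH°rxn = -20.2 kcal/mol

ΔH°rxn = -1.8 kcal/mol

eq. 1 as written: -39.9 kcal/mol
eq. 2 reversed: +17.9 kcal/mol
eq. 3 reversed: +20.2 kcal/mol
Summing the manipulated equations, ΔH°rxn = (1)·(-39.9) + (-1)·(-17.9) + (-1)·(-20.2) = -1.8 kcal/mol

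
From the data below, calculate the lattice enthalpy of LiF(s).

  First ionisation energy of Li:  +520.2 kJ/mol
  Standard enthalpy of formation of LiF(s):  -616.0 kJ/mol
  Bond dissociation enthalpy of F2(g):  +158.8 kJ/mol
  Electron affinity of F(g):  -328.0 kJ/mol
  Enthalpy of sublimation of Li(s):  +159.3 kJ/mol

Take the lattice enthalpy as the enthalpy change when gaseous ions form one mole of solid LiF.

ΔHf° = 1·ΔHsub + 1·(ΣIE) + 1/2·D(F2) + 1·EA + U
-616.0 = 1·(+159.3) + 1·(+520.2) + 1/2·(+158.8) + 1·(-328.0) + U
U = -616.0 − (+430.9) = -1046.9 kJ/mol

U = -1046.9 kJ/mol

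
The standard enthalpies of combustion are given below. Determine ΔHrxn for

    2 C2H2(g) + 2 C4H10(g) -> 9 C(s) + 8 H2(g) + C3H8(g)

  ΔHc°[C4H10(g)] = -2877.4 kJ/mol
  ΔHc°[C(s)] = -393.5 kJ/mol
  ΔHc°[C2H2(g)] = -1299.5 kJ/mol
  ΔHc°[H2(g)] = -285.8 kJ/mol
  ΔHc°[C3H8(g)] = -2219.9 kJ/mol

ΔHrxn = -306.0 kJ/mol

With combustion enthalpies, reactants minus products:
= [2·(-1299.5) + 2·(-2877.4)] − [9·(-393.5) + 8·(-285.8) + 1·(-2219.9)]
= -306.0 kJ/mol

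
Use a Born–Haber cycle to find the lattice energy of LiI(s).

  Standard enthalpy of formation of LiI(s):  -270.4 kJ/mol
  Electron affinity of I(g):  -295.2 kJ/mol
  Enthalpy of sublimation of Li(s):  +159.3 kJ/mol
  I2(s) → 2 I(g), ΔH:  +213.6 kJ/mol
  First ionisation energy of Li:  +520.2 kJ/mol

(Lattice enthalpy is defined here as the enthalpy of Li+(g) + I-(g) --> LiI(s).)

U = -761.5 kJ/mol

ΔHf° = 1·ΔHsub + 1·(ΣIE) + 1/2·D(I2) + 1·EA + U
-270.4 = 1·(+159.3) + 1·(+520.2) + 1/2·(+213.6) + 1·(-295.2) + U
U = -270.4 − (+491.1) = -761.5 kJ/mol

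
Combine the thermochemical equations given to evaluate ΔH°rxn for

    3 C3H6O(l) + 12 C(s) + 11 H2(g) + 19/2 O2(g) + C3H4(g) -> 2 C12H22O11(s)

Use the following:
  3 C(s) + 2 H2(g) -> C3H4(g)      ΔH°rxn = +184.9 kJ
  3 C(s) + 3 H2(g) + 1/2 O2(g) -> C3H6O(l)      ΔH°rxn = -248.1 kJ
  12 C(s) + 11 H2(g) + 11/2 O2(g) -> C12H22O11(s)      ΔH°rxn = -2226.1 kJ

ΔH°rxn = -3892.8 kJ

equation 1 reversed (reverse to put C3H4(g) on the reactant side): -184.9 kJ
equation 2 reversed and × 3 (reverse to put C3H6O(l) on the reactant side; ×3 to match 3 C3H6O(l) in the target): (-3)·(-248.1) = +744.3 kJ
equation 3 × 2 (scale by 2 for the 2 C12H22O11(s)): (2)·(-2226.1) = -4452.2 kJ
Since enthalpy is a state function, ΔH°rxn = (-184.9) + (+744.3) + (-4452.2) = -3892.8 kJ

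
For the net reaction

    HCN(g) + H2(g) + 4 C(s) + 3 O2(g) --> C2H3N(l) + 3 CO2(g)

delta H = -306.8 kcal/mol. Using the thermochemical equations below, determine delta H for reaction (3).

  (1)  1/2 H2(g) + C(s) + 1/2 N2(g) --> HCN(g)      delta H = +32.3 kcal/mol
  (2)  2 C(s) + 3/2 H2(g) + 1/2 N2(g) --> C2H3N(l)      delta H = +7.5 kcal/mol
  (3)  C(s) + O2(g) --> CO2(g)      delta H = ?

delta H = -94.0 kcal/mol

(1) reversed (reverse to put HCN(g) on the reactant side): -32.3 kcal/mol
(2) as written (C2H3N(l) already on the product side): +7.5 kcal/mol
(3) × 3 (×3 to match 3 CO2(g) in the target): contributes 3·x
-306.8 = (-32.3) + (+7.5) + 3·x
x = (-306.8 − (-24.8)) / (3) = -94.0 kcal/mol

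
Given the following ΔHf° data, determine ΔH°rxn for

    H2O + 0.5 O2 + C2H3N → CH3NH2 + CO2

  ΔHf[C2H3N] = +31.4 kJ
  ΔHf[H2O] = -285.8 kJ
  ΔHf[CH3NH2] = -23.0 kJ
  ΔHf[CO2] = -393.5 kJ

ΔH°rxn = -162.1 kJ

Products: 1·(-23.0) + 1·(-393.5) = -416.5
Reactants: 1·(-285.8) + 1/2·(+0.0) + 1·(+31.4) = -254.4
ΔH°rxn = (-416.5) − (-254.4) = -162.1 kJ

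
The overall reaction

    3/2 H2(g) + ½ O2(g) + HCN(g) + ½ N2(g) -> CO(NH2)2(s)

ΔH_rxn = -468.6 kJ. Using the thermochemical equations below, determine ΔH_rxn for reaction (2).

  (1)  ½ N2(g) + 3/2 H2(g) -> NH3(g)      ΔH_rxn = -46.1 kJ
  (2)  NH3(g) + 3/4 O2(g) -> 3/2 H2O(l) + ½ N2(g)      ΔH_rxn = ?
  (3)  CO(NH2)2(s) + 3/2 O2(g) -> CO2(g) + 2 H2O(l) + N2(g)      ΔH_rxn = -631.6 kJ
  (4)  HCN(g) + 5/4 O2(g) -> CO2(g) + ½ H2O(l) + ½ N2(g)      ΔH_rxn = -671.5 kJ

(1) as written: -46.1 kJ
(2) as written: contributes x
(3) reversed: +631.6 kJ
(4) as written: -671.5 kJ
-468.6 = (-46.1) + (+631.6) + (-671.5) + x
x = (-468.6 − (-86.0)) / (1) = -382.6 kJ

ΔH_rxn = -382.6 kJ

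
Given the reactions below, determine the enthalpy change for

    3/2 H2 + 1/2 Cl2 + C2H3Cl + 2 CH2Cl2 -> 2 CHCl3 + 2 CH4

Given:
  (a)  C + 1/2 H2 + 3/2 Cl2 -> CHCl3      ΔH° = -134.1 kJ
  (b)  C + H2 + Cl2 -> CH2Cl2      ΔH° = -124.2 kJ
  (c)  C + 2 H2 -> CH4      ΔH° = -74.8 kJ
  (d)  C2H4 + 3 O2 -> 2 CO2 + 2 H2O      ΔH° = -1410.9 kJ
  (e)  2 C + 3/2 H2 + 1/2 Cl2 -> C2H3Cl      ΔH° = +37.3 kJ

(a) × 2: (2)·(-134.1) = -268.2 kJ
(b) reversed and × 2: (-2)·(-124.2) = +248.4 kJ
(c) × 2: (2)·(-74.8) = -149.6 kJ
(d): not needed.
(e) reversed: -37.3 kJ
By Hess's law, ΔH° = (-268.2) + (+248.4) + (-149.6) + (-37.3) = -206.7 kJ

ΔH° = -206.7 kJ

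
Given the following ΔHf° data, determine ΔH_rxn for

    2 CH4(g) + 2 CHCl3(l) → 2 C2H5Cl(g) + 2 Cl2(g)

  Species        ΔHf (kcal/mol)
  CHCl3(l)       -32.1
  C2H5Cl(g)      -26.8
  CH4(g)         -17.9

ΔH°rxn = Σ nΔHf°(products) − Σ nΔHf°(reactants).
Products: 2·(-26.8) + 2·(+0.0) = -53.6
Reactants: 2·(-17.9) + 2·(-32.1) = -100.0
ΔH_rxn = (-53.6) − (-100.0) = 46.4 kcal/mol

ΔH_rxn = 46.4 kcal/mol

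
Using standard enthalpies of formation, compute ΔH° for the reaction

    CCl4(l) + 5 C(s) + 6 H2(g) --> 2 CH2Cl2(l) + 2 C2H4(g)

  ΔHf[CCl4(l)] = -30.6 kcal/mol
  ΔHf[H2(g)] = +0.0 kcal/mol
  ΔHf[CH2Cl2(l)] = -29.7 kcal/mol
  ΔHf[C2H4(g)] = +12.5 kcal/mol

Products: 2·(-29.7) + 2·(+12.5) = -34.4
Reactants: 1·(-30.6) + 5·(+0.0) + 6·(+0.0) = -30.6
ΔH° = (-34.4) − (-30.6) = -3.8 kcal/mol

ΔH° = -3.8 kcal/mol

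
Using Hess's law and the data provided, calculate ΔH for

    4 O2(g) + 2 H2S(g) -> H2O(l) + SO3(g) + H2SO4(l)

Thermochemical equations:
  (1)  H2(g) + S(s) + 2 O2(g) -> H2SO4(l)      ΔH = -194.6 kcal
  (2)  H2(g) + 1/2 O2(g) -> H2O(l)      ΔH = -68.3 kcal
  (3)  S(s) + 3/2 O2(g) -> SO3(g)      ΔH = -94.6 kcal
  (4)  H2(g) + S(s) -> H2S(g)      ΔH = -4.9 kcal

(1) as written (H2SO4(l) already on the product side): -194.6 kcal
(2) as written (H2O(l) already on the product side): -68.3 kcal
(3) as written (SO3(g) already on the product side): -94.6 kcal
(4) reversed and × 2 (reverse to put H2S(g) on the reactant side; ×2 to match 2 H2S(g) in the target): (-2)·(-4.9) = +9.8 kcal
Summing the manipulated equations, ΔH = (-194.6) + (-68.3) + (-94.6) + (+9.8) = -347.7 kcal

ΔH = -347.7 kcal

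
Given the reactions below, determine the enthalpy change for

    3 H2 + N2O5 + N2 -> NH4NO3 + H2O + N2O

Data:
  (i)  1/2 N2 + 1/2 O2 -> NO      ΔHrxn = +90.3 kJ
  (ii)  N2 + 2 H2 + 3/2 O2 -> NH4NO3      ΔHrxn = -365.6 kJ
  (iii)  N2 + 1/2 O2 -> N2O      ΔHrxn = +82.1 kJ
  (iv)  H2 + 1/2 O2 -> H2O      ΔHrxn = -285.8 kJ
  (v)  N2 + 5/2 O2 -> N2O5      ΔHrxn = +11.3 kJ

(i): not needed (NO appears nowhere else).
(ii) as written (NH4NO3 already on the product side): -365.6 kJ
(iii) as written (N2O already on the product side): +82.1 kJ
(iv) as written (H2O already on the product side): -285.8 kJ
(v) reversed (reverse to put N2O5 on the reactant side): -11.3 kJ
ΔHrxn = (-365.6) + (+82.1) + (-285.8) + (-11.3) = -580.6 kJ

ΔHrxn = -580.6 kJ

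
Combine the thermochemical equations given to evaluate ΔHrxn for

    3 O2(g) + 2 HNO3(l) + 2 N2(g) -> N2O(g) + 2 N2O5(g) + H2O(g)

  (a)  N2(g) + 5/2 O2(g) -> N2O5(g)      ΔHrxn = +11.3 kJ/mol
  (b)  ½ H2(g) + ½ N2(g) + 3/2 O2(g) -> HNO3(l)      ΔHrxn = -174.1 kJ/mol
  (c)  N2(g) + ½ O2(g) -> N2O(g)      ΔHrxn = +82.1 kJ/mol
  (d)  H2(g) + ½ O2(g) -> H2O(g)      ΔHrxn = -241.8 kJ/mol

ΔHrxn = 211.1 kJ/mol

(a) × 2: (2)·(+11.3) = +22.6 kJ/mol
(b) reversed and × 2: (-2)·(-174.1) = +348.2 kJ/mol
(c) as written: +82.1 kJ/mol
(d) as written: -241.8 kJ/mol
ΔHrxn = (+22.6) + (+348.2) + (+82.1) + (-241.8) = 211.1 kJ/mol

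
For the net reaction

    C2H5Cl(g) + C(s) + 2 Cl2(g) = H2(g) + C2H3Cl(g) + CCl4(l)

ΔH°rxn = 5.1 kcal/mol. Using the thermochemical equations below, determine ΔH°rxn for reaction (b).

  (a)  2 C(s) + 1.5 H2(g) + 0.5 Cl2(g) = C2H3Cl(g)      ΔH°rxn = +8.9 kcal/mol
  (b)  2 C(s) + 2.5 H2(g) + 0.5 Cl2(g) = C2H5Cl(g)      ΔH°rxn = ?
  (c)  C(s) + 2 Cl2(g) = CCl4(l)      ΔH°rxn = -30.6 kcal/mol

(a) as written: +8.9 kcal/mol
(b) reversed: contributes −x
(c) as written: -30.6 kcal/mol
+5.1 = (+8.9) + (-30.6) − x
x = (+5.1 − (-21.7)) / (-1) = -26.8 kcal/mol

ΔH°rxn = -26.8 kcal/mol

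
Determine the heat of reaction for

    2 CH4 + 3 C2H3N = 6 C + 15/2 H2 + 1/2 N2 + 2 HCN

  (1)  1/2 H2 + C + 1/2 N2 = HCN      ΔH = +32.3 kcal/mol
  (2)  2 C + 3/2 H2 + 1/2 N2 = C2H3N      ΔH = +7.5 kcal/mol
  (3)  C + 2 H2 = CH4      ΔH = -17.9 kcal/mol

(1) × 2: (2)·(+32.3) = +64.6 kcal/mol
(2) reversed and × 3: (-3)·(+7.5) = -22.5 kcal/mol
(3) reversed and × 2: (-2)·(-17.9) = +35.8 kcal/mol
By Hess's law, ΔH = (2)·(+32.3) + (-3)·(+7.5) + (-2)·(-17.9) = 77.9 kcal/mol

ΔH = 77.9 kcal/mol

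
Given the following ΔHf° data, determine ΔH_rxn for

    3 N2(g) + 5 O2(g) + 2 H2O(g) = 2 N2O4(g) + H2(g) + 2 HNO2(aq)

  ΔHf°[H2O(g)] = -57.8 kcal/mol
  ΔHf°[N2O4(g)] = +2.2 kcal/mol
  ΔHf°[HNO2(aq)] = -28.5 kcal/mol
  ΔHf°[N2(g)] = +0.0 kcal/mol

ΔH_rxn = 63.0 kcal/mol

Products: 2·(+2.2) + 1·(+0.0) + 2·(-28.5) = -52.6
Reactants: 3·(+0.0) + 5·(+0.0) + 2·(-57.8) = -115.6
ΔH_rxn = (-52.6) − (-115.6) = 63.0 kcal/mol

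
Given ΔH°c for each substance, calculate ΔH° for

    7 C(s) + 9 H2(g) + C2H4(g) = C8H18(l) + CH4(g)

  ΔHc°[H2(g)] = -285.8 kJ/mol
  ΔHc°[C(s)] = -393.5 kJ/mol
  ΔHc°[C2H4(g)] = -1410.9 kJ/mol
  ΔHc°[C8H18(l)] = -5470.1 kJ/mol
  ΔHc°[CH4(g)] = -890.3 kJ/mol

ΔH° = -377.2 kJ/mol

With combustion enthalpies, reactants minus products:
= [7·(-393.5) + 9·(-285.8) + 1·(-1410.9)] − [1·(-5470.1) + 1·(-890.3)]
= -377.2 kJ/mol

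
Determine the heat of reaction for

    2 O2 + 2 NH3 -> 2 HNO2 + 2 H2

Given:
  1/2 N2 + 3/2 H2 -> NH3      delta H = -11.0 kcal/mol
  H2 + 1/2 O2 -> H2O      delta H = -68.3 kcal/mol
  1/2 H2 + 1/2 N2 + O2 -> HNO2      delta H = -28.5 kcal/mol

equation 1 reversed and × 2: (-2)·(-11.0) = +22.0 kcal/mol
equation 2: not needed.
equation 3 × 2: (2)·(-28.5) = -57.0 kcal/mol
Combining the equations, delta H = (+22.0) + (-57.0) = -35.0 kcal/mol

delta H = -35.0 kcal/mol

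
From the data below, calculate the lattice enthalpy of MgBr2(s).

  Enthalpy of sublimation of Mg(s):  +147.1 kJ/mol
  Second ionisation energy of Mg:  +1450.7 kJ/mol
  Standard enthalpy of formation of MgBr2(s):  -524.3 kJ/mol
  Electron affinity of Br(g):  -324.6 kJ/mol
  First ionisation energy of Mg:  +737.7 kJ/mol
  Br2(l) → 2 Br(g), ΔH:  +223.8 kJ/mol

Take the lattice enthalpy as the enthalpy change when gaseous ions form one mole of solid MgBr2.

ΔHf° = 1·ΔHsub + 1·(ΣIE) + 1·D(Br2) + 2·EA + U
-524.3 = 1·(+147.1) + 1·(+2188.4) + 1·(+223.8) + 2·(-324.6) + U
U = -524.3 − (+1910.1) = -2434.4 kJ/mol

U = -2434.4 kJ/mol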